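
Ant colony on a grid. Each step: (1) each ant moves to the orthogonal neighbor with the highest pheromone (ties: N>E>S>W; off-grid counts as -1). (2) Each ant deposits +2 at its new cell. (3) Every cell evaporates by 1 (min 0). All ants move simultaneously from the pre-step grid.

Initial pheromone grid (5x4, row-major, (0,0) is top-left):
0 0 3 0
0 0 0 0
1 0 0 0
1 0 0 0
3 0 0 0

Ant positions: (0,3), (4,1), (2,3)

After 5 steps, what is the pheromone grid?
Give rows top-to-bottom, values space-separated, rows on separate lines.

After step 1: ants at (0,2),(4,0),(1,3)
  0 0 4 0
  0 0 0 1
  0 0 0 0
  0 0 0 0
  4 0 0 0
After step 2: ants at (0,3),(3,0),(0,3)
  0 0 3 3
  0 0 0 0
  0 0 0 0
  1 0 0 0
  3 0 0 0
After step 3: ants at (0,2),(4,0),(0,2)
  0 0 6 2
  0 0 0 0
  0 0 0 0
  0 0 0 0
  4 0 0 0
After step 4: ants at (0,3),(3,0),(0,3)
  0 0 5 5
  0 0 0 0
  0 0 0 0
  1 0 0 0
  3 0 0 0
After step 5: ants at (0,2),(4,0),(0,2)
  0 0 8 4
  0 0 0 0
  0 0 0 0
  0 0 0 0
  4 0 0 0

0 0 8 4
0 0 0 0
0 0 0 0
0 0 0 0
4 0 0 0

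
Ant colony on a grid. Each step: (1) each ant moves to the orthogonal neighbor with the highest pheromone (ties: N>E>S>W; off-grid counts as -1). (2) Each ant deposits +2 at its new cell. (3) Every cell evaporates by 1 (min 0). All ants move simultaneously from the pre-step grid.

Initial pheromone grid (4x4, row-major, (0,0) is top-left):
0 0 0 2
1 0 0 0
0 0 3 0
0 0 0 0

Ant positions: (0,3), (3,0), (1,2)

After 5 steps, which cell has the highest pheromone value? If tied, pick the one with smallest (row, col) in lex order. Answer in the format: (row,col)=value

Step 1: ant0:(0,3)->S->(1,3) | ant1:(3,0)->N->(2,0) | ant2:(1,2)->S->(2,2)
  grid max=4 at (2,2)
Step 2: ant0:(1,3)->N->(0,3) | ant1:(2,0)->N->(1,0) | ant2:(2,2)->N->(1,2)
  grid max=3 at (2,2)
Step 3: ant0:(0,3)->S->(1,3) | ant1:(1,0)->N->(0,0) | ant2:(1,2)->S->(2,2)
  grid max=4 at (2,2)
Step 4: ant0:(1,3)->N->(0,3) | ant1:(0,0)->E->(0,1) | ant2:(2,2)->N->(1,2)
  grid max=3 at (2,2)
Step 5: ant0:(0,3)->S->(1,3) | ant1:(0,1)->E->(0,2) | ant2:(1,2)->S->(2,2)
  grid max=4 at (2,2)
Final grid:
  0 0 1 1
  0 0 0 1
  0 0 4 0
  0 0 0 0
Max pheromone 4 at (2,2)

Answer: (2,2)=4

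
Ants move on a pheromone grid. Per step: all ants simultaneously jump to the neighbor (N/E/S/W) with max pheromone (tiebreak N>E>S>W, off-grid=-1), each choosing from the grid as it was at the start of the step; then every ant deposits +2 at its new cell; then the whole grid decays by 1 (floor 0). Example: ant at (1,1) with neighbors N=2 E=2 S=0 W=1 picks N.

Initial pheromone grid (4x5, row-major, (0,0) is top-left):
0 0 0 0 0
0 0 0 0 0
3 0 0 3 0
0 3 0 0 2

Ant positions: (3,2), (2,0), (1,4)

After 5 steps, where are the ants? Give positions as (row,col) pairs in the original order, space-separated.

Step 1: ant0:(3,2)->W->(3,1) | ant1:(2,0)->N->(1,0) | ant2:(1,4)->N->(0,4)
  grid max=4 at (3,1)
Step 2: ant0:(3,1)->N->(2,1) | ant1:(1,0)->S->(2,0) | ant2:(0,4)->S->(1,4)
  grid max=3 at (2,0)
Step 3: ant0:(2,1)->S->(3,1) | ant1:(2,0)->E->(2,1) | ant2:(1,4)->N->(0,4)
  grid max=4 at (3,1)
Step 4: ant0:(3,1)->N->(2,1) | ant1:(2,1)->S->(3,1) | ant2:(0,4)->S->(1,4)
  grid max=5 at (3,1)
Step 5: ant0:(2,1)->S->(3,1) | ant1:(3,1)->N->(2,1) | ant2:(1,4)->N->(0,4)
  grid max=6 at (3,1)

(3,1) (2,1) (0,4)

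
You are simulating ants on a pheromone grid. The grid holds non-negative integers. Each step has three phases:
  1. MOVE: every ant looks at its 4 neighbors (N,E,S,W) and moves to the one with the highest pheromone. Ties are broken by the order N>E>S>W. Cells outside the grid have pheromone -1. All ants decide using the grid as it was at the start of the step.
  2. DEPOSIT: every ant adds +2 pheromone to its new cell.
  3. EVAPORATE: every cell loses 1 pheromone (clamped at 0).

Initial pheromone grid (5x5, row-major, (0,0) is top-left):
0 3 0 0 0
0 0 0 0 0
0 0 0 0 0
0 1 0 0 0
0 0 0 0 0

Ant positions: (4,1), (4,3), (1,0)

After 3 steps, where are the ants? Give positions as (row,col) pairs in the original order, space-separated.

Step 1: ant0:(4,1)->N->(3,1) | ant1:(4,3)->N->(3,3) | ant2:(1,0)->N->(0,0)
  grid max=2 at (0,1)
Step 2: ant0:(3,1)->N->(2,1) | ant1:(3,3)->N->(2,3) | ant2:(0,0)->E->(0,1)
  grid max=3 at (0,1)
Step 3: ant0:(2,1)->S->(3,1) | ant1:(2,3)->N->(1,3) | ant2:(0,1)->E->(0,2)
  grid max=2 at (0,1)

(3,1) (1,3) (0,2)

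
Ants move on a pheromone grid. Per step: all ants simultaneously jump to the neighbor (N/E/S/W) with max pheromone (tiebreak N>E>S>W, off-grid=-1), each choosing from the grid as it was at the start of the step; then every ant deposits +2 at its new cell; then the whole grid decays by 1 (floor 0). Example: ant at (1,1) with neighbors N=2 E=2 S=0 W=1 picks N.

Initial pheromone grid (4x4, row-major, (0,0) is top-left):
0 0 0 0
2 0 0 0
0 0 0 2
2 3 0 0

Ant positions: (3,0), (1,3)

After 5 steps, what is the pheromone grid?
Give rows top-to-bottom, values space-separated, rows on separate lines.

After step 1: ants at (3,1),(2,3)
  0 0 0 0
  1 0 0 0
  0 0 0 3
  1 4 0 0
After step 2: ants at (3,0),(1,3)
  0 0 0 0
  0 0 0 1
  0 0 0 2
  2 3 0 0
After step 3: ants at (3,1),(2,3)
  0 0 0 0
  0 0 0 0
  0 0 0 3
  1 4 0 0
After step 4: ants at (3,0),(1,3)
  0 0 0 0
  0 0 0 1
  0 0 0 2
  2 3 0 0
After step 5: ants at (3,1),(2,3)
  0 0 0 0
  0 0 0 0
  0 0 0 3
  1 4 0 0

0 0 0 0
0 0 0 0
0 0 0 3
1 4 0 0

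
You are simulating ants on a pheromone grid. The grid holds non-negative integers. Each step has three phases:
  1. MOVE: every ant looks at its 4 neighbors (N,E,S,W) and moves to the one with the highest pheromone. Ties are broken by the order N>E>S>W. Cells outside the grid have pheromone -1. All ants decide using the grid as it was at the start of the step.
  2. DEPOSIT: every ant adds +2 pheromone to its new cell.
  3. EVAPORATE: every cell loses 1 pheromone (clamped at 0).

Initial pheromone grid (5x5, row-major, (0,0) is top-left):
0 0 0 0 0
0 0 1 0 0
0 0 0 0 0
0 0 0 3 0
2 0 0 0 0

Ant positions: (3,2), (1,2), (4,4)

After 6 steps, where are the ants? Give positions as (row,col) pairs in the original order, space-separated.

Step 1: ant0:(3,2)->E->(3,3) | ant1:(1,2)->N->(0,2) | ant2:(4,4)->N->(3,4)
  grid max=4 at (3,3)
Step 2: ant0:(3,3)->E->(3,4) | ant1:(0,2)->E->(0,3) | ant2:(3,4)->W->(3,3)
  grid max=5 at (3,3)
Step 3: ant0:(3,4)->W->(3,3) | ant1:(0,3)->E->(0,4) | ant2:(3,3)->E->(3,4)
  grid max=6 at (3,3)
Step 4: ant0:(3,3)->E->(3,4) | ant1:(0,4)->S->(1,4) | ant2:(3,4)->W->(3,3)
  grid max=7 at (3,3)
Step 5: ant0:(3,4)->W->(3,3) | ant1:(1,4)->N->(0,4) | ant2:(3,3)->E->(3,4)
  grid max=8 at (3,3)
Step 6: ant0:(3,3)->E->(3,4) | ant1:(0,4)->S->(1,4) | ant2:(3,4)->W->(3,3)
  grid max=9 at (3,3)

(3,4) (1,4) (3,3)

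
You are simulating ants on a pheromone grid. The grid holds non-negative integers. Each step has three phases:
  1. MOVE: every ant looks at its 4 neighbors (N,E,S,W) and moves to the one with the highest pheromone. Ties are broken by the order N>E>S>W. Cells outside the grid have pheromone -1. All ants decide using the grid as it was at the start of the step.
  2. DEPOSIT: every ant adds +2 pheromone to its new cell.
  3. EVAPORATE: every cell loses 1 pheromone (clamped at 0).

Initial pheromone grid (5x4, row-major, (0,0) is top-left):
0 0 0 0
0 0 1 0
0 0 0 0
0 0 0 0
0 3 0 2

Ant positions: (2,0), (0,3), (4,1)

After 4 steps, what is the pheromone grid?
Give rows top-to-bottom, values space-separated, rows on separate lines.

After step 1: ants at (1,0),(1,3),(3,1)
  0 0 0 0
  1 0 0 1
  0 0 0 0
  0 1 0 0
  0 2 0 1
After step 2: ants at (0,0),(0,3),(4,1)
  1 0 0 1
  0 0 0 0
  0 0 0 0
  0 0 0 0
  0 3 0 0
After step 3: ants at (0,1),(1,3),(3,1)
  0 1 0 0
  0 0 0 1
  0 0 0 0
  0 1 0 0
  0 2 0 0
After step 4: ants at (0,2),(0,3),(4,1)
  0 0 1 1
  0 0 0 0
  0 0 0 0
  0 0 0 0
  0 3 0 0

0 0 1 1
0 0 0 0
0 0 0 0
0 0 0 0
0 3 0 0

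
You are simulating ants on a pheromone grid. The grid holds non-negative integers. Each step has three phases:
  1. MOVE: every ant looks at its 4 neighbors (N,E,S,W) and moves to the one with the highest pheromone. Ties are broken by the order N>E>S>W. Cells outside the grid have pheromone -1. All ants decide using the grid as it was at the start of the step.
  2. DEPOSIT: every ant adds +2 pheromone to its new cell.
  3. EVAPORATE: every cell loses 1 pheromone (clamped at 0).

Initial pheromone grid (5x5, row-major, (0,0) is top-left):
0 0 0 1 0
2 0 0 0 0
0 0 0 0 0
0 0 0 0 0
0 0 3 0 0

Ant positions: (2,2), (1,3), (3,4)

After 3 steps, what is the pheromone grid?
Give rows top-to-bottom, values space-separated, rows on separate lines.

After step 1: ants at (1,2),(0,3),(2,4)
  0 0 0 2 0
  1 0 1 0 0
  0 0 0 0 1
  0 0 0 0 0
  0 0 2 0 0
After step 2: ants at (0,2),(0,4),(1,4)
  0 0 1 1 1
  0 0 0 0 1
  0 0 0 0 0
  0 0 0 0 0
  0 0 1 0 0
After step 3: ants at (0,3),(1,4),(0,4)
  0 0 0 2 2
  0 0 0 0 2
  0 0 0 0 0
  0 0 0 0 0
  0 0 0 0 0

0 0 0 2 2
0 0 0 0 2
0 0 0 0 0
0 0 0 0 0
0 0 0 0 0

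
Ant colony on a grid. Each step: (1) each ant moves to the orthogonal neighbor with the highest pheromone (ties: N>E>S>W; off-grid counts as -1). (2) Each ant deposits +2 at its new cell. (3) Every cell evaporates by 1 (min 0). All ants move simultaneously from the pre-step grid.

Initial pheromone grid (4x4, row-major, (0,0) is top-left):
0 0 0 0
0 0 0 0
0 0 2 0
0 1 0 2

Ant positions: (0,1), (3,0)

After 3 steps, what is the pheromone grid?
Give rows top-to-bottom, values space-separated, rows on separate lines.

After step 1: ants at (0,2),(3,1)
  0 0 1 0
  0 0 0 0
  0 0 1 0
  0 2 0 1
After step 2: ants at (0,3),(2,1)
  0 0 0 1
  0 0 0 0
  0 1 0 0
  0 1 0 0
After step 3: ants at (1,3),(3,1)
  0 0 0 0
  0 0 0 1
  0 0 0 0
  0 2 0 0

0 0 0 0
0 0 0 1
0 0 0 0
0 2 0 0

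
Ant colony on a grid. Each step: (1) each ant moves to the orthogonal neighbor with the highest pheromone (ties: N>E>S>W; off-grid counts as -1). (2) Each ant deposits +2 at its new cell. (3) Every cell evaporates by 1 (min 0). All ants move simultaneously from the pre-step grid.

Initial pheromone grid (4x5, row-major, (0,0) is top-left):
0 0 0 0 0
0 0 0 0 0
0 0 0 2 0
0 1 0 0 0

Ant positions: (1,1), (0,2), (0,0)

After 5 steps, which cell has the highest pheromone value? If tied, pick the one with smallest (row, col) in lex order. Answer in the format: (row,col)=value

Step 1: ant0:(1,1)->N->(0,1) | ant1:(0,2)->E->(0,3) | ant2:(0,0)->E->(0,1)
  grid max=3 at (0,1)
Step 2: ant0:(0,1)->E->(0,2) | ant1:(0,3)->E->(0,4) | ant2:(0,1)->E->(0,2)
  grid max=3 at (0,2)
Step 3: ant0:(0,2)->W->(0,1) | ant1:(0,4)->S->(1,4) | ant2:(0,2)->W->(0,1)
  grid max=5 at (0,1)
Step 4: ant0:(0,1)->E->(0,2) | ant1:(1,4)->N->(0,4) | ant2:(0,1)->E->(0,2)
  grid max=5 at (0,2)
Step 5: ant0:(0,2)->W->(0,1) | ant1:(0,4)->S->(1,4) | ant2:(0,2)->W->(0,1)
  grid max=7 at (0,1)
Final grid:
  0 7 4 0 0
  0 0 0 0 1
  0 0 0 0 0
  0 0 0 0 0
Max pheromone 7 at (0,1)

Answer: (0,1)=7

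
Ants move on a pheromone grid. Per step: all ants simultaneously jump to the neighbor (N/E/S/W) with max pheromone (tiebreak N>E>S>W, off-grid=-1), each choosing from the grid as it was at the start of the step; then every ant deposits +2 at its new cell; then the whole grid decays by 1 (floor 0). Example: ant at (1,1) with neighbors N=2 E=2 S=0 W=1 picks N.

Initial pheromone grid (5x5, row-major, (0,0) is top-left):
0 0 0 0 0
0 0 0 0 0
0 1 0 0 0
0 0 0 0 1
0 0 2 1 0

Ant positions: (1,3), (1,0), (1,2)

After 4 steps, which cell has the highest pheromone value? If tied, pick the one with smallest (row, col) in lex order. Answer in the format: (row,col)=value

Step 1: ant0:(1,3)->N->(0,3) | ant1:(1,0)->N->(0,0) | ant2:(1,2)->N->(0,2)
  grid max=1 at (0,0)
Step 2: ant0:(0,3)->W->(0,2) | ant1:(0,0)->E->(0,1) | ant2:(0,2)->E->(0,3)
  grid max=2 at (0,2)
Step 3: ant0:(0,2)->E->(0,3) | ant1:(0,1)->E->(0,2) | ant2:(0,3)->W->(0,2)
  grid max=5 at (0,2)
Step 4: ant0:(0,3)->W->(0,2) | ant1:(0,2)->E->(0,3) | ant2:(0,2)->E->(0,3)
  grid max=6 at (0,2)
Final grid:
  0 0 6 6 0
  0 0 0 0 0
  0 0 0 0 0
  0 0 0 0 0
  0 0 0 0 0
Max pheromone 6 at (0,2)

Answer: (0,2)=6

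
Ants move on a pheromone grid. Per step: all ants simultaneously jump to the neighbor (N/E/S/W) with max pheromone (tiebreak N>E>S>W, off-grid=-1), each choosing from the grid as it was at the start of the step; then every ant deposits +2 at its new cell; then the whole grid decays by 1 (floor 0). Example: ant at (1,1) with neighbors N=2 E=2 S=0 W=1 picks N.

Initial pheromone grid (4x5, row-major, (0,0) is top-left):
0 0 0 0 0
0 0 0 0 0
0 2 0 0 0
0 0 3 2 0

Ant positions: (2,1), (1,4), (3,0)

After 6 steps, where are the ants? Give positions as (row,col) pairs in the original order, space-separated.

Step 1: ant0:(2,1)->N->(1,1) | ant1:(1,4)->N->(0,4) | ant2:(3,0)->N->(2,0)
  grid max=2 at (3,2)
Step 2: ant0:(1,1)->S->(2,1) | ant1:(0,4)->S->(1,4) | ant2:(2,0)->E->(2,1)
  grid max=4 at (2,1)
Step 3: ant0:(2,1)->N->(1,1) | ant1:(1,4)->N->(0,4) | ant2:(2,1)->N->(1,1)
  grid max=3 at (1,1)
Step 4: ant0:(1,1)->S->(2,1) | ant1:(0,4)->S->(1,4) | ant2:(1,1)->S->(2,1)
  grid max=6 at (2,1)
Step 5: ant0:(2,1)->N->(1,1) | ant1:(1,4)->N->(0,4) | ant2:(2,1)->N->(1,1)
  grid max=5 at (1,1)
Step 6: ant0:(1,1)->S->(2,1) | ant1:(0,4)->S->(1,4) | ant2:(1,1)->S->(2,1)
  grid max=8 at (2,1)

(2,1) (1,4) (2,1)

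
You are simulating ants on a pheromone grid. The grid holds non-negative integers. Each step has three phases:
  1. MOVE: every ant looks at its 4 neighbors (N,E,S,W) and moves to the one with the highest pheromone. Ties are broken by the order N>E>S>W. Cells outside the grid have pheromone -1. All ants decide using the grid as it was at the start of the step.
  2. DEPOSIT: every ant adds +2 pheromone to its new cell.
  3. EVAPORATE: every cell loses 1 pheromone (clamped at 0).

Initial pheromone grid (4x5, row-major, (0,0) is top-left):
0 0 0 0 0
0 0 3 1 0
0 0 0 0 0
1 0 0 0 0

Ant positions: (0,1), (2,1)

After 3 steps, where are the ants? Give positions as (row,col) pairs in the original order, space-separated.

Step 1: ant0:(0,1)->E->(0,2) | ant1:(2,1)->N->(1,1)
  grid max=2 at (1,2)
Step 2: ant0:(0,2)->S->(1,2) | ant1:(1,1)->E->(1,2)
  grid max=5 at (1,2)
Step 3: ant0:(1,2)->N->(0,2) | ant1:(1,2)->N->(0,2)
  grid max=4 at (1,2)

(0,2) (0,2)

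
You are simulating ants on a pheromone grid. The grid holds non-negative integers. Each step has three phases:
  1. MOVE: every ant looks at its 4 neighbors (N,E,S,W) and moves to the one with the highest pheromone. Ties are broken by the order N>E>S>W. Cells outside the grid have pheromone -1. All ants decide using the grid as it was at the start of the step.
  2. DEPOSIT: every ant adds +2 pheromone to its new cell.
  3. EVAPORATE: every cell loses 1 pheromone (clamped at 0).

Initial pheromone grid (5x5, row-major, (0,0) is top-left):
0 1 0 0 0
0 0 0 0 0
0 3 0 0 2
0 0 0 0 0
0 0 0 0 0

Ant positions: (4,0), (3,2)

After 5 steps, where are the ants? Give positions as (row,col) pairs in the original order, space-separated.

Step 1: ant0:(4,0)->N->(3,0) | ant1:(3,2)->N->(2,2)
  grid max=2 at (2,1)
Step 2: ant0:(3,0)->N->(2,0) | ant1:(2,2)->W->(2,1)
  grid max=3 at (2,1)
Step 3: ant0:(2,0)->E->(2,1) | ant1:(2,1)->W->(2,0)
  grid max=4 at (2,1)
Step 4: ant0:(2,1)->W->(2,0) | ant1:(2,0)->E->(2,1)
  grid max=5 at (2,1)
Step 5: ant0:(2,0)->E->(2,1) | ant1:(2,1)->W->(2,0)
  grid max=6 at (2,1)

(2,1) (2,0)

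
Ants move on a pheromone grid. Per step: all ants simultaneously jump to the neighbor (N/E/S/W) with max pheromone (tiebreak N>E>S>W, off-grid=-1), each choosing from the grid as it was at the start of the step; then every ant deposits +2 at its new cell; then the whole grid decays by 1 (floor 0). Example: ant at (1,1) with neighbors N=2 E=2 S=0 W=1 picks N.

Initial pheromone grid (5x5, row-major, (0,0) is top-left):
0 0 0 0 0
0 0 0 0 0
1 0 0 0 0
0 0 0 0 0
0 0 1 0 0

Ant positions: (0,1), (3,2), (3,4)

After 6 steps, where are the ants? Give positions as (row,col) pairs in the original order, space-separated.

Step 1: ant0:(0,1)->E->(0,2) | ant1:(3,2)->S->(4,2) | ant2:(3,4)->N->(2,4)
  grid max=2 at (4,2)
Step 2: ant0:(0,2)->E->(0,3) | ant1:(4,2)->N->(3,2) | ant2:(2,4)->N->(1,4)
  grid max=1 at (0,3)
Step 3: ant0:(0,3)->E->(0,4) | ant1:(3,2)->S->(4,2) | ant2:(1,4)->N->(0,4)
  grid max=3 at (0,4)
Step 4: ant0:(0,4)->S->(1,4) | ant1:(4,2)->N->(3,2) | ant2:(0,4)->S->(1,4)
  grid max=3 at (1,4)
Step 5: ant0:(1,4)->N->(0,4) | ant1:(3,2)->S->(4,2) | ant2:(1,4)->N->(0,4)
  grid max=5 at (0,4)
Step 6: ant0:(0,4)->S->(1,4) | ant1:(4,2)->N->(3,2) | ant2:(0,4)->S->(1,4)
  grid max=5 at (1,4)

(1,4) (3,2) (1,4)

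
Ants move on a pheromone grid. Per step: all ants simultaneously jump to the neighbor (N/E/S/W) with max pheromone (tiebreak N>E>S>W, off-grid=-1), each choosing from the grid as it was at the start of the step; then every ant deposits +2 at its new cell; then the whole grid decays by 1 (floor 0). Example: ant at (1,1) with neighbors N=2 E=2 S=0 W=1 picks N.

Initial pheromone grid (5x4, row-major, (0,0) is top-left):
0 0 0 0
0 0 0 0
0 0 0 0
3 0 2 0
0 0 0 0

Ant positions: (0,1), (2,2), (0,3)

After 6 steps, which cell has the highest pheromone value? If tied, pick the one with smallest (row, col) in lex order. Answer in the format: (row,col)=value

Answer: (0,3)=7

Derivation:
Step 1: ant0:(0,1)->E->(0,2) | ant1:(2,2)->S->(3,2) | ant2:(0,3)->S->(1,3)
  grid max=3 at (3,2)
Step 2: ant0:(0,2)->E->(0,3) | ant1:(3,2)->N->(2,2) | ant2:(1,3)->N->(0,3)
  grid max=3 at (0,3)
Step 3: ant0:(0,3)->S->(1,3) | ant1:(2,2)->S->(3,2) | ant2:(0,3)->S->(1,3)
  grid max=3 at (1,3)
Step 4: ant0:(1,3)->N->(0,3) | ant1:(3,2)->N->(2,2) | ant2:(1,3)->N->(0,3)
  grid max=5 at (0,3)
Step 5: ant0:(0,3)->S->(1,3) | ant1:(2,2)->S->(3,2) | ant2:(0,3)->S->(1,3)
  grid max=5 at (1,3)
Step 6: ant0:(1,3)->N->(0,3) | ant1:(3,2)->N->(2,2) | ant2:(1,3)->N->(0,3)
  grid max=7 at (0,3)
Final grid:
  0 0 0 7
  0 0 0 4
  0 0 1 0
  0 0 2 0
  0 0 0 0
Max pheromone 7 at (0,3)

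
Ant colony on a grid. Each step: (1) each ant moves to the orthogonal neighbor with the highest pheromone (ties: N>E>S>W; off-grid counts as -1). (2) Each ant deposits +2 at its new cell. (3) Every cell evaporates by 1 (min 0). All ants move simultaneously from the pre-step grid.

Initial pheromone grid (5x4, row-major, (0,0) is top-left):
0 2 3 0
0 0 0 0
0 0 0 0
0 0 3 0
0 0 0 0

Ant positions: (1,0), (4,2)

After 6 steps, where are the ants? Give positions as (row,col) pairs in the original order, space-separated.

Step 1: ant0:(1,0)->N->(0,0) | ant1:(4,2)->N->(3,2)
  grid max=4 at (3,2)
Step 2: ant0:(0,0)->E->(0,1) | ant1:(3,2)->N->(2,2)
  grid max=3 at (3,2)
Step 3: ant0:(0,1)->E->(0,2) | ant1:(2,2)->S->(3,2)
  grid max=4 at (3,2)
Step 4: ant0:(0,2)->W->(0,1) | ant1:(3,2)->N->(2,2)
  grid max=3 at (3,2)
Step 5: ant0:(0,1)->E->(0,2) | ant1:(2,2)->S->(3,2)
  grid max=4 at (3,2)
Step 6: ant0:(0,2)->W->(0,1) | ant1:(3,2)->N->(2,2)
  grid max=3 at (3,2)

(0,1) (2,2)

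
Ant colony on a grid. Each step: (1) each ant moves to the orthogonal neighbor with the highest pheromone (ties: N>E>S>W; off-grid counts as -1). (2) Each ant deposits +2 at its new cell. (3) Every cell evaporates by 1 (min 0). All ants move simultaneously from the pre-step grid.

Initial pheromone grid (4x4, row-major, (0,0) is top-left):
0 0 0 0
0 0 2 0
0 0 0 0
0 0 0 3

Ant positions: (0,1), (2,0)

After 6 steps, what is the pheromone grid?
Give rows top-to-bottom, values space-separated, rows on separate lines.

After step 1: ants at (0,2),(1,0)
  0 0 1 0
  1 0 1 0
  0 0 0 0
  0 0 0 2
After step 2: ants at (1,2),(0,0)
  1 0 0 0
  0 0 2 0
  0 0 0 0
  0 0 0 1
After step 3: ants at (0,2),(0,1)
  0 1 1 0
  0 0 1 0
  0 0 0 0
  0 0 0 0
After step 4: ants at (1,2),(0,2)
  0 0 2 0
  0 0 2 0
  0 0 0 0
  0 0 0 0
After step 5: ants at (0,2),(1,2)
  0 0 3 0
  0 0 3 0
  0 0 0 0
  0 0 0 0
After step 6: ants at (1,2),(0,2)
  0 0 4 0
  0 0 4 0
  0 0 0 0
  0 0 0 0

0 0 4 0
0 0 4 0
0 0 0 0
0 0 0 0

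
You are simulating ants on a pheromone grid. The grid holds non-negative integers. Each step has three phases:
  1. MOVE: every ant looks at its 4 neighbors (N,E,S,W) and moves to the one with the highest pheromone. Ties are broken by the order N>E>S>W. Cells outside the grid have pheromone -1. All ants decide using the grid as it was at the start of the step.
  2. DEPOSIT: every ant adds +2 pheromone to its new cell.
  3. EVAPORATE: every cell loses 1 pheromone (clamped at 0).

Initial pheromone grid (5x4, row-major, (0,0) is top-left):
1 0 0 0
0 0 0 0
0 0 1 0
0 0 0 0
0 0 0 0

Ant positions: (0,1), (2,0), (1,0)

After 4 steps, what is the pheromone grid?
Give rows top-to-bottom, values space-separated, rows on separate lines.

After step 1: ants at (0,0),(1,0),(0,0)
  4 0 0 0
  1 0 0 0
  0 0 0 0
  0 0 0 0
  0 0 0 0
After step 2: ants at (1,0),(0,0),(1,0)
  5 0 0 0
  4 0 0 0
  0 0 0 0
  0 0 0 0
  0 0 0 0
After step 3: ants at (0,0),(1,0),(0,0)
  8 0 0 0
  5 0 0 0
  0 0 0 0
  0 0 0 0
  0 0 0 0
After step 4: ants at (1,0),(0,0),(1,0)
  9 0 0 0
  8 0 0 0
  0 0 0 0
  0 0 0 0
  0 0 0 0

9 0 0 0
8 0 0 0
0 0 0 0
0 0 0 0
0 0 0 0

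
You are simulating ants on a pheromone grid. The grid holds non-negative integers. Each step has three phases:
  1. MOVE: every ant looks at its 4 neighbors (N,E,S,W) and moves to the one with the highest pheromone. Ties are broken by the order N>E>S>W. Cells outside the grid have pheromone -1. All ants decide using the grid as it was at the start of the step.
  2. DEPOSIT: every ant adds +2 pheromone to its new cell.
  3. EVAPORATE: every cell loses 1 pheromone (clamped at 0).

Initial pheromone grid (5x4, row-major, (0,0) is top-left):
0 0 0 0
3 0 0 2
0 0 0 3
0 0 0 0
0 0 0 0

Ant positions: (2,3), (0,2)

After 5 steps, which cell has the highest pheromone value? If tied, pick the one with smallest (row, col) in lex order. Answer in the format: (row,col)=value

Step 1: ant0:(2,3)->N->(1,3) | ant1:(0,2)->E->(0,3)
  grid max=3 at (1,3)
Step 2: ant0:(1,3)->S->(2,3) | ant1:(0,3)->S->(1,3)
  grid max=4 at (1,3)
Step 3: ant0:(2,3)->N->(1,3) | ant1:(1,3)->S->(2,3)
  grid max=5 at (1,3)
Step 4: ant0:(1,3)->S->(2,3) | ant1:(2,3)->N->(1,3)
  grid max=6 at (1,3)
Step 5: ant0:(2,3)->N->(1,3) | ant1:(1,3)->S->(2,3)
  grid max=7 at (1,3)
Final grid:
  0 0 0 0
  0 0 0 7
  0 0 0 6
  0 0 0 0
  0 0 0 0
Max pheromone 7 at (1,3)

Answer: (1,3)=7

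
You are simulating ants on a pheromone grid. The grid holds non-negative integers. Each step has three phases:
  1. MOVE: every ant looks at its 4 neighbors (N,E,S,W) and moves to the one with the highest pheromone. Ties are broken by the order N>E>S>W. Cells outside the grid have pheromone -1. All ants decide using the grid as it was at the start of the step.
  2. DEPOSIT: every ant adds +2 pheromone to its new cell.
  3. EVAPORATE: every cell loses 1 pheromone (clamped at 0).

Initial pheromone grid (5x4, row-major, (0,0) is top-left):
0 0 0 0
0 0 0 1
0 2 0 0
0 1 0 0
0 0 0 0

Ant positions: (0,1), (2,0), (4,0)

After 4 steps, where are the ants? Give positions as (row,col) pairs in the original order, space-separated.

Step 1: ant0:(0,1)->E->(0,2) | ant1:(2,0)->E->(2,1) | ant2:(4,0)->N->(3,0)
  grid max=3 at (2,1)
Step 2: ant0:(0,2)->E->(0,3) | ant1:(2,1)->N->(1,1) | ant2:(3,0)->N->(2,0)
  grid max=2 at (2,1)
Step 3: ant0:(0,3)->S->(1,3) | ant1:(1,1)->S->(2,1) | ant2:(2,0)->E->(2,1)
  grid max=5 at (2,1)
Step 4: ant0:(1,3)->N->(0,3) | ant1:(2,1)->N->(1,1) | ant2:(2,1)->N->(1,1)
  grid max=4 at (2,1)

(0,3) (1,1) (1,1)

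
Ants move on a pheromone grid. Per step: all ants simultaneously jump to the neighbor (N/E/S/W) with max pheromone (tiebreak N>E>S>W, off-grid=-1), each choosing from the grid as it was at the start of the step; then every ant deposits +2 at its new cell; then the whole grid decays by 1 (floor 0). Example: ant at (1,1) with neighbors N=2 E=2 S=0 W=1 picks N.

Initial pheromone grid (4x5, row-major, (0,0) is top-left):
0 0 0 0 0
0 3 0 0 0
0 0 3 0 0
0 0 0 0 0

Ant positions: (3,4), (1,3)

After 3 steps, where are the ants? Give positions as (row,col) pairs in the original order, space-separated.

Step 1: ant0:(3,4)->N->(2,4) | ant1:(1,3)->N->(0,3)
  grid max=2 at (1,1)
Step 2: ant0:(2,4)->N->(1,4) | ant1:(0,3)->E->(0,4)
  grid max=1 at (0,4)
Step 3: ant0:(1,4)->N->(0,4) | ant1:(0,4)->S->(1,4)
  grid max=2 at (0,4)

(0,4) (1,4)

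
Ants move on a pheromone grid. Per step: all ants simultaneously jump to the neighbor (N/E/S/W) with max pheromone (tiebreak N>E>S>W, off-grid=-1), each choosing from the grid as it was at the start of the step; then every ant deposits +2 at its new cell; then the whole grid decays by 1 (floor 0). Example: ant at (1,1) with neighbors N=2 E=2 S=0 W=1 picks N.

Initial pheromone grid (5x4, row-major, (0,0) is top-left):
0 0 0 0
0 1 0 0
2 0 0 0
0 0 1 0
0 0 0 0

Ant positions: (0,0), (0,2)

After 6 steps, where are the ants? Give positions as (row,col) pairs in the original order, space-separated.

Step 1: ant0:(0,0)->E->(0,1) | ant1:(0,2)->E->(0,3)
  grid max=1 at (0,1)
Step 2: ant0:(0,1)->E->(0,2) | ant1:(0,3)->S->(1,3)
  grid max=1 at (0,2)
Step 3: ant0:(0,2)->E->(0,3) | ant1:(1,3)->N->(0,3)
  grid max=3 at (0,3)
Step 4: ant0:(0,3)->S->(1,3) | ant1:(0,3)->S->(1,3)
  grid max=3 at (1,3)
Step 5: ant0:(1,3)->N->(0,3) | ant1:(1,3)->N->(0,3)
  grid max=5 at (0,3)
Step 6: ant0:(0,3)->S->(1,3) | ant1:(0,3)->S->(1,3)
  grid max=5 at (1,3)

(1,3) (1,3)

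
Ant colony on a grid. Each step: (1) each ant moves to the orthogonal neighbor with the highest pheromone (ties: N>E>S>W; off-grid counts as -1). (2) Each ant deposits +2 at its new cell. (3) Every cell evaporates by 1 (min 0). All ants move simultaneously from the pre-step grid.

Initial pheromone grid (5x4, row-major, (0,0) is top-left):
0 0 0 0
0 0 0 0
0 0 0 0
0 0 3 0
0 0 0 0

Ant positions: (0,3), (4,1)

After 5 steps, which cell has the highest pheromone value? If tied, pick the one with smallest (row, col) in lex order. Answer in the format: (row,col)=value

Step 1: ant0:(0,3)->S->(1,3) | ant1:(4,1)->N->(3,1)
  grid max=2 at (3,2)
Step 2: ant0:(1,3)->N->(0,3) | ant1:(3,1)->E->(3,2)
  grid max=3 at (3,2)
Step 3: ant0:(0,3)->S->(1,3) | ant1:(3,2)->N->(2,2)
  grid max=2 at (3,2)
Step 4: ant0:(1,3)->N->(0,3) | ant1:(2,2)->S->(3,2)
  grid max=3 at (3,2)
Step 5: ant0:(0,3)->S->(1,3) | ant1:(3,2)->N->(2,2)
  grid max=2 at (3,2)
Final grid:
  0 0 0 0
  0 0 0 1
  0 0 1 0
  0 0 2 0
  0 0 0 0
Max pheromone 2 at (3,2)

Answer: (3,2)=2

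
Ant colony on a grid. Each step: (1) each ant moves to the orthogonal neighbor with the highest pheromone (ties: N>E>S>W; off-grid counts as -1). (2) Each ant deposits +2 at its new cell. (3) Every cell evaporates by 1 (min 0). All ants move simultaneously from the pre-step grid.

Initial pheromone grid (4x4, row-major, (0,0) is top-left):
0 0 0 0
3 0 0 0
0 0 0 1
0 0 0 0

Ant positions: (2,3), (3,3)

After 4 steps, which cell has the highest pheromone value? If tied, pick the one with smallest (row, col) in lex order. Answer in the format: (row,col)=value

Answer: (2,3)=5

Derivation:
Step 1: ant0:(2,3)->N->(1,3) | ant1:(3,3)->N->(2,3)
  grid max=2 at (1,0)
Step 2: ant0:(1,3)->S->(2,3) | ant1:(2,3)->N->(1,3)
  grid max=3 at (2,3)
Step 3: ant0:(2,3)->N->(1,3) | ant1:(1,3)->S->(2,3)
  grid max=4 at (2,3)
Step 4: ant0:(1,3)->S->(2,3) | ant1:(2,3)->N->(1,3)
  grid max=5 at (2,3)
Final grid:
  0 0 0 0
  0 0 0 4
  0 0 0 5
  0 0 0 0
Max pheromone 5 at (2,3)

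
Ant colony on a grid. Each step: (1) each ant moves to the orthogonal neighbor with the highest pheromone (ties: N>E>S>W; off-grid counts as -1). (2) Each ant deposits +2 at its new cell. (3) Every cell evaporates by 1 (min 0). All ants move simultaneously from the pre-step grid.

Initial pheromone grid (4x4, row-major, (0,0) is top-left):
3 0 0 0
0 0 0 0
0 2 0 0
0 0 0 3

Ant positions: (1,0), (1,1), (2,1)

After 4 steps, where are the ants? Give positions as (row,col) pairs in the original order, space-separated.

Step 1: ant0:(1,0)->N->(0,0) | ant1:(1,1)->S->(2,1) | ant2:(2,1)->N->(1,1)
  grid max=4 at (0,0)
Step 2: ant0:(0,0)->E->(0,1) | ant1:(2,1)->N->(1,1) | ant2:(1,1)->S->(2,1)
  grid max=4 at (2,1)
Step 3: ant0:(0,1)->W->(0,0) | ant1:(1,1)->S->(2,1) | ant2:(2,1)->N->(1,1)
  grid max=5 at (2,1)
Step 4: ant0:(0,0)->E->(0,1) | ant1:(2,1)->N->(1,1) | ant2:(1,1)->S->(2,1)
  grid max=6 at (2,1)

(0,1) (1,1) (2,1)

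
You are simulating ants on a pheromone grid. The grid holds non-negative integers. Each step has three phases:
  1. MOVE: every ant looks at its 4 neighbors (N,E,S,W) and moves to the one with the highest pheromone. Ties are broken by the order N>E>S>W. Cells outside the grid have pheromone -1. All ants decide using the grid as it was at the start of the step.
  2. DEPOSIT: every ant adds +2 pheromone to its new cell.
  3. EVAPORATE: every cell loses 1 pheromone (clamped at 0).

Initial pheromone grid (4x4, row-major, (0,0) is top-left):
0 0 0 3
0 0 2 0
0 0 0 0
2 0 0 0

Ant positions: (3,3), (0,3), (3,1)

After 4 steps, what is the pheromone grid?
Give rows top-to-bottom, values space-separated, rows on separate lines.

After step 1: ants at (2,3),(1,3),(3,0)
  0 0 0 2
  0 0 1 1
  0 0 0 1
  3 0 0 0
After step 2: ants at (1,3),(0,3),(2,0)
  0 0 0 3
  0 0 0 2
  1 0 0 0
  2 0 0 0
After step 3: ants at (0,3),(1,3),(3,0)
  0 0 0 4
  0 0 0 3
  0 0 0 0
  3 0 0 0
After step 4: ants at (1,3),(0,3),(2,0)
  0 0 0 5
  0 0 0 4
  1 0 0 0
  2 0 0 0

0 0 0 5
0 0 0 4
1 0 0 0
2 0 0 0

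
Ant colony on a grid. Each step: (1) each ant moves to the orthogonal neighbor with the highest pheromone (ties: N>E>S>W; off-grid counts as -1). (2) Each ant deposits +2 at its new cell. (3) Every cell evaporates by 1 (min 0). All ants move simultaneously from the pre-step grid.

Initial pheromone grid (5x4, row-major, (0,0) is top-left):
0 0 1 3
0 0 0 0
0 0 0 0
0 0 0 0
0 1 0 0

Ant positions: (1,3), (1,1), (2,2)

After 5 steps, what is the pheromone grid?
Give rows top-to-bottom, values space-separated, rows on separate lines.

After step 1: ants at (0,3),(0,1),(1,2)
  0 1 0 4
  0 0 1 0
  0 0 0 0
  0 0 0 0
  0 0 0 0
After step 2: ants at (1,3),(0,2),(0,2)
  0 0 3 3
  0 0 0 1
  0 0 0 0
  0 0 0 0
  0 0 0 0
After step 3: ants at (0,3),(0,3),(0,3)
  0 0 2 8
  0 0 0 0
  0 0 0 0
  0 0 0 0
  0 0 0 0
After step 4: ants at (0,2),(0,2),(0,2)
  0 0 7 7
  0 0 0 0
  0 0 0 0
  0 0 0 0
  0 0 0 0
After step 5: ants at (0,3),(0,3),(0,3)
  0 0 6 12
  0 0 0 0
  0 0 0 0
  0 0 0 0
  0 0 0 0

0 0 6 12
0 0 0 0
0 0 0 0
0 0 0 0
0 0 0 0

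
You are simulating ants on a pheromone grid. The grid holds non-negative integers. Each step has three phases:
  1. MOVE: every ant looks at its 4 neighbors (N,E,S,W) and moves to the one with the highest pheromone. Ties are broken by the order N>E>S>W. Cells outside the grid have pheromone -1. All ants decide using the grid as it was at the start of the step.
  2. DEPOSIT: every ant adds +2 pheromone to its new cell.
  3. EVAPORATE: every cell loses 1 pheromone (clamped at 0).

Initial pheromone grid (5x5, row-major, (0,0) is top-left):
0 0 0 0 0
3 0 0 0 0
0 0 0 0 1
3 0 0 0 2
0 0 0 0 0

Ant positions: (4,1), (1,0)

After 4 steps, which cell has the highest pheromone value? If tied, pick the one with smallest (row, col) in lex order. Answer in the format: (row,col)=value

Step 1: ant0:(4,1)->N->(3,1) | ant1:(1,0)->N->(0,0)
  grid max=2 at (1,0)
Step 2: ant0:(3,1)->W->(3,0) | ant1:(0,0)->S->(1,0)
  grid max=3 at (1,0)
Step 3: ant0:(3,0)->N->(2,0) | ant1:(1,0)->N->(0,0)
  grid max=2 at (1,0)
Step 4: ant0:(2,0)->N->(1,0) | ant1:(0,0)->S->(1,0)
  grid max=5 at (1,0)
Final grid:
  0 0 0 0 0
  5 0 0 0 0
  0 0 0 0 0
  1 0 0 0 0
  0 0 0 0 0
Max pheromone 5 at (1,0)

Answer: (1,0)=5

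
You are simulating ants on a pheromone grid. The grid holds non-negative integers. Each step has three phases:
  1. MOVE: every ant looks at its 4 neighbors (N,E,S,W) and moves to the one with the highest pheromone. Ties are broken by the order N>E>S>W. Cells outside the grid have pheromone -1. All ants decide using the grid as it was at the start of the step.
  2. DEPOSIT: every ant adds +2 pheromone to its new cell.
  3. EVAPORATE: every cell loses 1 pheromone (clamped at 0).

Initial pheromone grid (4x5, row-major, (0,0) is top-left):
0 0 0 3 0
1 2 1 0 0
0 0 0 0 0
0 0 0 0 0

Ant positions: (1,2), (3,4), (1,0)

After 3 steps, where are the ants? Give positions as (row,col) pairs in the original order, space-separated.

Step 1: ant0:(1,2)->W->(1,1) | ant1:(3,4)->N->(2,4) | ant2:(1,0)->E->(1,1)
  grid max=5 at (1,1)
Step 2: ant0:(1,1)->N->(0,1) | ant1:(2,4)->N->(1,4) | ant2:(1,1)->N->(0,1)
  grid max=4 at (1,1)
Step 3: ant0:(0,1)->S->(1,1) | ant1:(1,4)->N->(0,4) | ant2:(0,1)->S->(1,1)
  grid max=7 at (1,1)

(1,1) (0,4) (1,1)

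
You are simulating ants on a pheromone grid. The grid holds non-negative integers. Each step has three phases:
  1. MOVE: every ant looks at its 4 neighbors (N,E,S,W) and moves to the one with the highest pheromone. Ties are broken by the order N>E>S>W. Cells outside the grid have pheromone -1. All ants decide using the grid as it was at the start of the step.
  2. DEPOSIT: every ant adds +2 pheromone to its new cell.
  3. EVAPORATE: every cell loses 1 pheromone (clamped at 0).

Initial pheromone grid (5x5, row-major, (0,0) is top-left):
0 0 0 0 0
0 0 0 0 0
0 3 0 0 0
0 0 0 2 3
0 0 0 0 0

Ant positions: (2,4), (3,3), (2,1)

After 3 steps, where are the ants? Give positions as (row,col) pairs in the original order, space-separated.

Step 1: ant0:(2,4)->S->(3,4) | ant1:(3,3)->E->(3,4) | ant2:(2,1)->N->(1,1)
  grid max=6 at (3,4)
Step 2: ant0:(3,4)->W->(3,3) | ant1:(3,4)->W->(3,3) | ant2:(1,1)->S->(2,1)
  grid max=5 at (3,4)
Step 3: ant0:(3,3)->E->(3,4) | ant1:(3,3)->E->(3,4) | ant2:(2,1)->N->(1,1)
  grid max=8 at (3,4)

(3,4) (3,4) (1,1)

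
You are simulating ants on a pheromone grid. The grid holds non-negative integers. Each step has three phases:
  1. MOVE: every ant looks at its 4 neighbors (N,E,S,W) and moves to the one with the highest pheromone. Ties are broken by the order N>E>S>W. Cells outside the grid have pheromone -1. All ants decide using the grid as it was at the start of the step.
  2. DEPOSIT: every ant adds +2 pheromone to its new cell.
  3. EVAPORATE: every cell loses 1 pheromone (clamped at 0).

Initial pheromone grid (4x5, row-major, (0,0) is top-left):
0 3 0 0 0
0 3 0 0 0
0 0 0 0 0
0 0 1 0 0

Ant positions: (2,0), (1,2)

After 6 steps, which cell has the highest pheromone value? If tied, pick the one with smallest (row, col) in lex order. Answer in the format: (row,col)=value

Step 1: ant0:(2,0)->N->(1,0) | ant1:(1,2)->W->(1,1)
  grid max=4 at (1,1)
Step 2: ant0:(1,0)->E->(1,1) | ant1:(1,1)->N->(0,1)
  grid max=5 at (1,1)
Step 3: ant0:(1,1)->N->(0,1) | ant1:(0,1)->S->(1,1)
  grid max=6 at (1,1)
Step 4: ant0:(0,1)->S->(1,1) | ant1:(1,1)->N->(0,1)
  grid max=7 at (1,1)
Step 5: ant0:(1,1)->N->(0,1) | ant1:(0,1)->S->(1,1)
  grid max=8 at (1,1)
Step 6: ant0:(0,1)->S->(1,1) | ant1:(1,1)->N->(0,1)
  grid max=9 at (1,1)
Final grid:
  0 7 0 0 0
  0 9 0 0 0
  0 0 0 0 0
  0 0 0 0 0
Max pheromone 9 at (1,1)

Answer: (1,1)=9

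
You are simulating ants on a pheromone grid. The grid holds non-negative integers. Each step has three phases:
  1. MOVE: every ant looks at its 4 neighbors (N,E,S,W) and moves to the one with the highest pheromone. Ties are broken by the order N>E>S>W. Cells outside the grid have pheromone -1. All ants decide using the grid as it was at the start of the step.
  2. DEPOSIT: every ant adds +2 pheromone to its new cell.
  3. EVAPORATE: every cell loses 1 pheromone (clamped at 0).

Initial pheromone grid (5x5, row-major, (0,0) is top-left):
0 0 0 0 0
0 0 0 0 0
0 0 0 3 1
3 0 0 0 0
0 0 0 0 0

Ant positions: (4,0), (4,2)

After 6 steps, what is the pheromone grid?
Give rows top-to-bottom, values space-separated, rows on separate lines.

After step 1: ants at (3,0),(3,2)
  0 0 0 0 0
  0 0 0 0 0
  0 0 0 2 0
  4 0 1 0 0
  0 0 0 0 0
After step 2: ants at (2,0),(2,2)
  0 0 0 0 0
  0 0 0 0 0
  1 0 1 1 0
  3 0 0 0 0
  0 0 0 0 0
After step 3: ants at (3,0),(2,3)
  0 0 0 0 0
  0 0 0 0 0
  0 0 0 2 0
  4 0 0 0 0
  0 0 0 0 0
After step 4: ants at (2,0),(1,3)
  0 0 0 0 0
  0 0 0 1 0
  1 0 0 1 0
  3 0 0 0 0
  0 0 0 0 0
After step 5: ants at (3,0),(2,3)
  0 0 0 0 0
  0 0 0 0 0
  0 0 0 2 0
  4 0 0 0 0
  0 0 0 0 0
After step 6: ants at (2,0),(1,3)
  0 0 0 0 0
  0 0 0 1 0
  1 0 0 1 0
  3 0 0 0 0
  0 0 0 0 0

0 0 0 0 0
0 0 0 1 0
1 0 0 1 0
3 0 0 0 0
0 0 0 0 0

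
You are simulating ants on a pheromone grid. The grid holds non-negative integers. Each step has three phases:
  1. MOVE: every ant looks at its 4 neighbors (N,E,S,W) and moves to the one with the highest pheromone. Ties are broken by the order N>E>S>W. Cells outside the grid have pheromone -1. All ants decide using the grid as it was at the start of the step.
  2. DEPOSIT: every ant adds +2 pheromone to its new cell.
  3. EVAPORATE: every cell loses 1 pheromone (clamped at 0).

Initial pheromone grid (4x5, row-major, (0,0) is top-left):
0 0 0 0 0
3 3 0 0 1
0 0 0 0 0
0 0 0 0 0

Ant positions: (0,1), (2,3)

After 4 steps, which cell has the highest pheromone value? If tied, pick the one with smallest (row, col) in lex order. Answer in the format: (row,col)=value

Step 1: ant0:(0,1)->S->(1,1) | ant1:(2,3)->N->(1,3)
  grid max=4 at (1,1)
Step 2: ant0:(1,1)->W->(1,0) | ant1:(1,3)->N->(0,3)
  grid max=3 at (1,0)
Step 3: ant0:(1,0)->E->(1,1) | ant1:(0,3)->E->(0,4)
  grid max=4 at (1,1)
Step 4: ant0:(1,1)->W->(1,0) | ant1:(0,4)->S->(1,4)
  grid max=3 at (1,0)
Final grid:
  0 0 0 0 0
  3 3 0 0 1
  0 0 0 0 0
  0 0 0 0 0
Max pheromone 3 at (1,0)

Answer: (1,0)=3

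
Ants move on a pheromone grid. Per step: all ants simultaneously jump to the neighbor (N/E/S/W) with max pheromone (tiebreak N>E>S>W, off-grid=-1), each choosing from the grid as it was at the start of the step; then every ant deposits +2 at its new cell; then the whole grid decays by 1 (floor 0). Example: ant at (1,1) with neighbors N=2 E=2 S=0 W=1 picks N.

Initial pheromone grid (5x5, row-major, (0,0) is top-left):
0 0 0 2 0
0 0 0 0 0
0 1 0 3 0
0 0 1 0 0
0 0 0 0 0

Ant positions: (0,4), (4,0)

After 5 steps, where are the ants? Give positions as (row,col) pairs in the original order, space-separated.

Step 1: ant0:(0,4)->W->(0,3) | ant1:(4,0)->N->(3,0)
  grid max=3 at (0,3)
Step 2: ant0:(0,3)->E->(0,4) | ant1:(3,0)->N->(2,0)
  grid max=2 at (0,3)
Step 3: ant0:(0,4)->W->(0,3) | ant1:(2,0)->N->(1,0)
  grid max=3 at (0,3)
Step 4: ant0:(0,3)->E->(0,4) | ant1:(1,0)->N->(0,0)
  grid max=2 at (0,3)
Step 5: ant0:(0,4)->W->(0,3) | ant1:(0,0)->E->(0,1)
  grid max=3 at (0,3)

(0,3) (0,1)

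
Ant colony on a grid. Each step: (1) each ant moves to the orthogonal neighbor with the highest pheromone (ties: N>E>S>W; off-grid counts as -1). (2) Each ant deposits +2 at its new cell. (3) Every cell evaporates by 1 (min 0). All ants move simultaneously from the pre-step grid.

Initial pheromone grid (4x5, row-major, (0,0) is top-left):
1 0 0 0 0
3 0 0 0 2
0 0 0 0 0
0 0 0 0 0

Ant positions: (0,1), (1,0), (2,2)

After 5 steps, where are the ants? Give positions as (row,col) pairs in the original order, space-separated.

Step 1: ant0:(0,1)->W->(0,0) | ant1:(1,0)->N->(0,0) | ant2:(2,2)->N->(1,2)
  grid max=4 at (0,0)
Step 2: ant0:(0,0)->S->(1,0) | ant1:(0,0)->S->(1,0) | ant2:(1,2)->N->(0,2)
  grid max=5 at (1,0)
Step 3: ant0:(1,0)->N->(0,0) | ant1:(1,0)->N->(0,0) | ant2:(0,2)->E->(0,3)
  grid max=6 at (0,0)
Step 4: ant0:(0,0)->S->(1,0) | ant1:(0,0)->S->(1,0) | ant2:(0,3)->E->(0,4)
  grid max=7 at (1,0)
Step 5: ant0:(1,0)->N->(0,0) | ant1:(1,0)->N->(0,0) | ant2:(0,4)->S->(1,4)
  grid max=8 at (0,0)

(0,0) (0,0) (1,4)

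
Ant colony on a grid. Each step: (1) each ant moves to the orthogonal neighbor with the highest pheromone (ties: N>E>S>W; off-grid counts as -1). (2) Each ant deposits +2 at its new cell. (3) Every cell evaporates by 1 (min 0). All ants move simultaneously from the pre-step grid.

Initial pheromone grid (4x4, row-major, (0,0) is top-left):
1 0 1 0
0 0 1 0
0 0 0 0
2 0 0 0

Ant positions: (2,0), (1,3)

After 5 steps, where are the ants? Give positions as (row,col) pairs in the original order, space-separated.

Step 1: ant0:(2,0)->S->(3,0) | ant1:(1,3)->W->(1,2)
  grid max=3 at (3,0)
Step 2: ant0:(3,0)->N->(2,0) | ant1:(1,2)->N->(0,2)
  grid max=2 at (3,0)
Step 3: ant0:(2,0)->S->(3,0) | ant1:(0,2)->S->(1,2)
  grid max=3 at (3,0)
Step 4: ant0:(3,0)->N->(2,0) | ant1:(1,2)->N->(0,2)
  grid max=2 at (3,0)
Step 5: ant0:(2,0)->S->(3,0) | ant1:(0,2)->S->(1,2)
  grid max=3 at (3,0)

(3,0) (1,2)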